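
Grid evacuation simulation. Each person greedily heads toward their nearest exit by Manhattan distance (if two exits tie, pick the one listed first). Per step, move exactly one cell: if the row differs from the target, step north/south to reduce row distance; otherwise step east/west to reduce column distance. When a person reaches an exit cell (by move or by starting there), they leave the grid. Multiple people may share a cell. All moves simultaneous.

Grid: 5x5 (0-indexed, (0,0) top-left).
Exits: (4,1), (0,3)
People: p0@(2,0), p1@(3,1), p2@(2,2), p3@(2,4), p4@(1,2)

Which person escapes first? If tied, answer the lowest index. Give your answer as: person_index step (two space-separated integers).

Answer: 1 1

Derivation:
Step 1: p0:(2,0)->(3,0) | p1:(3,1)->(4,1)->EXIT | p2:(2,2)->(3,2) | p3:(2,4)->(1,4) | p4:(1,2)->(0,2)
Step 2: p0:(3,0)->(4,0) | p1:escaped | p2:(3,2)->(4,2) | p3:(1,4)->(0,4) | p4:(0,2)->(0,3)->EXIT
Step 3: p0:(4,0)->(4,1)->EXIT | p1:escaped | p2:(4,2)->(4,1)->EXIT | p3:(0,4)->(0,3)->EXIT | p4:escaped
Exit steps: [3, 1, 3, 3, 2]
First to escape: p1 at step 1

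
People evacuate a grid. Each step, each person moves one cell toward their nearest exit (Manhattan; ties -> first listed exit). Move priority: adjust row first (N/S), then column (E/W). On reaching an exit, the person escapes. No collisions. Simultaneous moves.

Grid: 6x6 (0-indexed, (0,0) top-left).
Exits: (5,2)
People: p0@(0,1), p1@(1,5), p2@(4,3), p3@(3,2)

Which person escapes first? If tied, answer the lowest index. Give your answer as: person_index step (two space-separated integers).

Answer: 2 2

Derivation:
Step 1: p0:(0,1)->(1,1) | p1:(1,5)->(2,5) | p2:(4,3)->(5,3) | p3:(3,2)->(4,2)
Step 2: p0:(1,1)->(2,1) | p1:(2,5)->(3,5) | p2:(5,3)->(5,2)->EXIT | p3:(4,2)->(5,2)->EXIT
Step 3: p0:(2,1)->(3,1) | p1:(3,5)->(4,5) | p2:escaped | p3:escaped
Step 4: p0:(3,1)->(4,1) | p1:(4,5)->(5,5) | p2:escaped | p3:escaped
Step 5: p0:(4,1)->(5,1) | p1:(5,5)->(5,4) | p2:escaped | p3:escaped
Step 6: p0:(5,1)->(5,2)->EXIT | p1:(5,4)->(5,3) | p2:escaped | p3:escaped
Step 7: p0:escaped | p1:(5,3)->(5,2)->EXIT | p2:escaped | p3:escaped
Exit steps: [6, 7, 2, 2]
First to escape: p2 at step 2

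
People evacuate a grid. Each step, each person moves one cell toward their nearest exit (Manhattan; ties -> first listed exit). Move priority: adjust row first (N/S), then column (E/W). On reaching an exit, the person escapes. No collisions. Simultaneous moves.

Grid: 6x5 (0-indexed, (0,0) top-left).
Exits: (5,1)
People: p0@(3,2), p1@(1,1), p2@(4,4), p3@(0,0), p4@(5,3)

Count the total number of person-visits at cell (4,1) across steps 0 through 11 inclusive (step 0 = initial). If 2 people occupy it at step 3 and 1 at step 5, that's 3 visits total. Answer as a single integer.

Step 0: p0@(3,2) p1@(1,1) p2@(4,4) p3@(0,0) p4@(5,3) -> at (4,1): 0 [-], cum=0
Step 1: p0@(4,2) p1@(2,1) p2@(5,4) p3@(1,0) p4@(5,2) -> at (4,1): 0 [-], cum=0
Step 2: p0@(5,2) p1@(3,1) p2@(5,3) p3@(2,0) p4@ESC -> at (4,1): 0 [-], cum=0
Step 3: p0@ESC p1@(4,1) p2@(5,2) p3@(3,0) p4@ESC -> at (4,1): 1 [p1], cum=1
Step 4: p0@ESC p1@ESC p2@ESC p3@(4,0) p4@ESC -> at (4,1): 0 [-], cum=1
Step 5: p0@ESC p1@ESC p2@ESC p3@(5,0) p4@ESC -> at (4,1): 0 [-], cum=1
Step 6: p0@ESC p1@ESC p2@ESC p3@ESC p4@ESC -> at (4,1): 0 [-], cum=1
Total visits = 1

Answer: 1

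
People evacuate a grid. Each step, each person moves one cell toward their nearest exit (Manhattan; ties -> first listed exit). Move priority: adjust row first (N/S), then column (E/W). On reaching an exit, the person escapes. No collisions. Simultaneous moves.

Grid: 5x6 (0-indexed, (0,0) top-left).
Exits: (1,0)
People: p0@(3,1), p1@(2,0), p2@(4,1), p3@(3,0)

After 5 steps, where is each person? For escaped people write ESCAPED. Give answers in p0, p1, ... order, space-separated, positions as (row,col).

Step 1: p0:(3,1)->(2,1) | p1:(2,0)->(1,0)->EXIT | p2:(4,1)->(3,1) | p3:(3,0)->(2,0)
Step 2: p0:(2,1)->(1,1) | p1:escaped | p2:(3,1)->(2,1) | p3:(2,0)->(1,0)->EXIT
Step 3: p0:(1,1)->(1,0)->EXIT | p1:escaped | p2:(2,1)->(1,1) | p3:escaped
Step 4: p0:escaped | p1:escaped | p2:(1,1)->(1,0)->EXIT | p3:escaped

ESCAPED ESCAPED ESCAPED ESCAPED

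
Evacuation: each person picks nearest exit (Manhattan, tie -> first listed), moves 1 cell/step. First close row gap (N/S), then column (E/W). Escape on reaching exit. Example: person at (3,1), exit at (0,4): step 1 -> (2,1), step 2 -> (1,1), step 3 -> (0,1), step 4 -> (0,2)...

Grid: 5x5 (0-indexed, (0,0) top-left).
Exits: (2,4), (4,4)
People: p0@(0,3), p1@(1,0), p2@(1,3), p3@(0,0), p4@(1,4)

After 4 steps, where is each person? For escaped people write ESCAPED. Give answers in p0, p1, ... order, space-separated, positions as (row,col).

Step 1: p0:(0,3)->(1,3) | p1:(1,0)->(2,0) | p2:(1,3)->(2,3) | p3:(0,0)->(1,0) | p4:(1,4)->(2,4)->EXIT
Step 2: p0:(1,3)->(2,3) | p1:(2,0)->(2,1) | p2:(2,3)->(2,4)->EXIT | p3:(1,0)->(2,0) | p4:escaped
Step 3: p0:(2,3)->(2,4)->EXIT | p1:(2,1)->(2,2) | p2:escaped | p3:(2,0)->(2,1) | p4:escaped
Step 4: p0:escaped | p1:(2,2)->(2,3) | p2:escaped | p3:(2,1)->(2,2) | p4:escaped

ESCAPED (2,3) ESCAPED (2,2) ESCAPED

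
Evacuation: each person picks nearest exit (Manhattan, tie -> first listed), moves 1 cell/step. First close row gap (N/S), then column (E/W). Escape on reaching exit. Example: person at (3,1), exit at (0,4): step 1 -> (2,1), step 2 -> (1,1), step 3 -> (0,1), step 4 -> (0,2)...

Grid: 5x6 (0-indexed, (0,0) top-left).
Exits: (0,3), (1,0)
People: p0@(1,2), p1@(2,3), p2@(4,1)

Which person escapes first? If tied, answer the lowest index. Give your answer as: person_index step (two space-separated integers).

Step 1: p0:(1,2)->(0,2) | p1:(2,3)->(1,3) | p2:(4,1)->(3,1)
Step 2: p0:(0,2)->(0,3)->EXIT | p1:(1,3)->(0,3)->EXIT | p2:(3,1)->(2,1)
Step 3: p0:escaped | p1:escaped | p2:(2,1)->(1,1)
Step 4: p0:escaped | p1:escaped | p2:(1,1)->(1,0)->EXIT
Exit steps: [2, 2, 4]
First to escape: p0 at step 2

Answer: 0 2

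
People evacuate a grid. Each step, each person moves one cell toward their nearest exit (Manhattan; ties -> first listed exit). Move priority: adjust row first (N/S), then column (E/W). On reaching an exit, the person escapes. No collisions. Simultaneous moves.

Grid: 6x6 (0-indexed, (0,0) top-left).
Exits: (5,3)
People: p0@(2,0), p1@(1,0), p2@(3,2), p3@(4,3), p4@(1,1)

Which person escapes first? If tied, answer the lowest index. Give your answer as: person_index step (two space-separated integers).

Answer: 3 1

Derivation:
Step 1: p0:(2,0)->(3,0) | p1:(1,0)->(2,0) | p2:(3,2)->(4,2) | p3:(4,3)->(5,3)->EXIT | p4:(1,1)->(2,1)
Step 2: p0:(3,0)->(4,0) | p1:(2,0)->(3,0) | p2:(4,2)->(5,2) | p3:escaped | p4:(2,1)->(3,1)
Step 3: p0:(4,0)->(5,0) | p1:(3,0)->(4,0) | p2:(5,2)->(5,3)->EXIT | p3:escaped | p4:(3,1)->(4,1)
Step 4: p0:(5,0)->(5,1) | p1:(4,0)->(5,0) | p2:escaped | p3:escaped | p4:(4,1)->(5,1)
Step 5: p0:(5,1)->(5,2) | p1:(5,0)->(5,1) | p2:escaped | p3:escaped | p4:(5,1)->(5,2)
Step 6: p0:(5,2)->(5,3)->EXIT | p1:(5,1)->(5,2) | p2:escaped | p3:escaped | p4:(5,2)->(5,3)->EXIT
Step 7: p0:escaped | p1:(5,2)->(5,3)->EXIT | p2:escaped | p3:escaped | p4:escaped
Exit steps: [6, 7, 3, 1, 6]
First to escape: p3 at step 1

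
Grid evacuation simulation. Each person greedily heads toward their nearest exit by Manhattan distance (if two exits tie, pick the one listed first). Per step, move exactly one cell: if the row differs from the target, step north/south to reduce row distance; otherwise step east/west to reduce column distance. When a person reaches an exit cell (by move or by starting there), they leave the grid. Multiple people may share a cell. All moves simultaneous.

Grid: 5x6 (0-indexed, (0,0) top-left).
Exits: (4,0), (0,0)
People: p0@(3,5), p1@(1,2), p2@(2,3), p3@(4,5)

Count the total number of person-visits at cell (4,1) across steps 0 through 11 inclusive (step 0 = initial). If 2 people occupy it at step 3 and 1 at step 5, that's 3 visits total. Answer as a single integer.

Answer: 3

Derivation:
Step 0: p0@(3,5) p1@(1,2) p2@(2,3) p3@(4,5) -> at (4,1): 0 [-], cum=0
Step 1: p0@(4,5) p1@(0,2) p2@(3,3) p3@(4,4) -> at (4,1): 0 [-], cum=0
Step 2: p0@(4,4) p1@(0,1) p2@(4,3) p3@(4,3) -> at (4,1): 0 [-], cum=0
Step 3: p0@(4,3) p1@ESC p2@(4,2) p3@(4,2) -> at (4,1): 0 [-], cum=0
Step 4: p0@(4,2) p1@ESC p2@(4,1) p3@(4,1) -> at (4,1): 2 [p2,p3], cum=2
Step 5: p0@(4,1) p1@ESC p2@ESC p3@ESC -> at (4,1): 1 [p0], cum=3
Step 6: p0@ESC p1@ESC p2@ESC p3@ESC -> at (4,1): 0 [-], cum=3
Total visits = 3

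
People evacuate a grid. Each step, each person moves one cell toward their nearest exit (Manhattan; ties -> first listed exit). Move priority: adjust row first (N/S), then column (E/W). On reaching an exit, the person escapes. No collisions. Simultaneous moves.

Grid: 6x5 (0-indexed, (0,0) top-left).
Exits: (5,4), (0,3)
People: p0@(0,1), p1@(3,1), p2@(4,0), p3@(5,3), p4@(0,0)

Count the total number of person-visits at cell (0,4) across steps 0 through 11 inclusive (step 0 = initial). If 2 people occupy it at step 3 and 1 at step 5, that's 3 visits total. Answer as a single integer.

Answer: 0

Derivation:
Step 0: p0@(0,1) p1@(3,1) p2@(4,0) p3@(5,3) p4@(0,0) -> at (0,4): 0 [-], cum=0
Step 1: p0@(0,2) p1@(4,1) p2@(5,0) p3@ESC p4@(0,1) -> at (0,4): 0 [-], cum=0
Step 2: p0@ESC p1@(5,1) p2@(5,1) p3@ESC p4@(0,2) -> at (0,4): 0 [-], cum=0
Step 3: p0@ESC p1@(5,2) p2@(5,2) p3@ESC p4@ESC -> at (0,4): 0 [-], cum=0
Step 4: p0@ESC p1@(5,3) p2@(5,3) p3@ESC p4@ESC -> at (0,4): 0 [-], cum=0
Step 5: p0@ESC p1@ESC p2@ESC p3@ESC p4@ESC -> at (0,4): 0 [-], cum=0
Total visits = 0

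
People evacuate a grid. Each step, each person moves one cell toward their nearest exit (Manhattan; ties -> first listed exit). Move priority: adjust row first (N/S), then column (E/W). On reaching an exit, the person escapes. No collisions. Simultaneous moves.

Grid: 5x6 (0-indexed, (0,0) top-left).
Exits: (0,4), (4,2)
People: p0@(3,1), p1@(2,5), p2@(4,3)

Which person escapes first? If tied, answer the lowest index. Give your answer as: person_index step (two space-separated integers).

Step 1: p0:(3,1)->(4,1) | p1:(2,5)->(1,5) | p2:(4,3)->(4,2)->EXIT
Step 2: p0:(4,1)->(4,2)->EXIT | p1:(1,5)->(0,5) | p2:escaped
Step 3: p0:escaped | p1:(0,5)->(0,4)->EXIT | p2:escaped
Exit steps: [2, 3, 1]
First to escape: p2 at step 1

Answer: 2 1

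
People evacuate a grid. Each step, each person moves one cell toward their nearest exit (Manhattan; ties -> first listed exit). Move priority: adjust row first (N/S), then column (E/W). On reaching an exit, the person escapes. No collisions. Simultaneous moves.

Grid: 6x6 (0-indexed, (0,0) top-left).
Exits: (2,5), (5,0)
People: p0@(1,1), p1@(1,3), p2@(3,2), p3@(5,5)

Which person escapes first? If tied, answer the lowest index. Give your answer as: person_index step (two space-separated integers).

Answer: 1 3

Derivation:
Step 1: p0:(1,1)->(2,1) | p1:(1,3)->(2,3) | p2:(3,2)->(2,2) | p3:(5,5)->(4,5)
Step 2: p0:(2,1)->(2,2) | p1:(2,3)->(2,4) | p2:(2,2)->(2,3) | p3:(4,5)->(3,5)
Step 3: p0:(2,2)->(2,3) | p1:(2,4)->(2,5)->EXIT | p2:(2,3)->(2,4) | p3:(3,5)->(2,5)->EXIT
Step 4: p0:(2,3)->(2,4) | p1:escaped | p2:(2,4)->(2,5)->EXIT | p3:escaped
Step 5: p0:(2,4)->(2,5)->EXIT | p1:escaped | p2:escaped | p3:escaped
Exit steps: [5, 3, 4, 3]
First to escape: p1 at step 3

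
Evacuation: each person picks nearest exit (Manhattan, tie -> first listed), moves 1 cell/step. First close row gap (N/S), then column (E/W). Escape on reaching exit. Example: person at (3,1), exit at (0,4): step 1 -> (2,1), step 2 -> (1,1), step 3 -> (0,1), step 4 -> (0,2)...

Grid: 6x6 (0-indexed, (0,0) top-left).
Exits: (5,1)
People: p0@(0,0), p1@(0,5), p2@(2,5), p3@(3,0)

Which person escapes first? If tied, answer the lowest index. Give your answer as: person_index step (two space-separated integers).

Step 1: p0:(0,0)->(1,0) | p1:(0,5)->(1,5) | p2:(2,5)->(3,5) | p3:(3,0)->(4,0)
Step 2: p0:(1,0)->(2,0) | p1:(1,5)->(2,5) | p2:(3,5)->(4,5) | p3:(4,0)->(5,0)
Step 3: p0:(2,0)->(3,0) | p1:(2,5)->(3,5) | p2:(4,5)->(5,5) | p3:(5,0)->(5,1)->EXIT
Step 4: p0:(3,0)->(4,0) | p1:(3,5)->(4,5) | p2:(5,5)->(5,4) | p3:escaped
Step 5: p0:(4,0)->(5,0) | p1:(4,5)->(5,5) | p2:(5,4)->(5,3) | p3:escaped
Step 6: p0:(5,0)->(5,1)->EXIT | p1:(5,5)->(5,4) | p2:(5,3)->(5,2) | p3:escaped
Step 7: p0:escaped | p1:(5,4)->(5,3) | p2:(5,2)->(5,1)->EXIT | p3:escaped
Step 8: p0:escaped | p1:(5,3)->(5,2) | p2:escaped | p3:escaped
Step 9: p0:escaped | p1:(5,2)->(5,1)->EXIT | p2:escaped | p3:escaped
Exit steps: [6, 9, 7, 3]
First to escape: p3 at step 3

Answer: 3 3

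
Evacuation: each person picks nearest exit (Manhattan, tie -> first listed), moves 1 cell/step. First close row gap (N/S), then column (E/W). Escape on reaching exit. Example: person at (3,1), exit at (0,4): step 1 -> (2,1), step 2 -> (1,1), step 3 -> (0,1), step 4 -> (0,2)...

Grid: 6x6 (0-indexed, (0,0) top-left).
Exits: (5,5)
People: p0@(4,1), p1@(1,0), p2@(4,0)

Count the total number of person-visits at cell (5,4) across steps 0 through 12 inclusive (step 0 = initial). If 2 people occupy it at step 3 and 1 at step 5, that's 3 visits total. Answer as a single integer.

Answer: 3

Derivation:
Step 0: p0@(4,1) p1@(1,0) p2@(4,0) -> at (5,4): 0 [-], cum=0
Step 1: p0@(5,1) p1@(2,0) p2@(5,0) -> at (5,4): 0 [-], cum=0
Step 2: p0@(5,2) p1@(3,0) p2@(5,1) -> at (5,4): 0 [-], cum=0
Step 3: p0@(5,3) p1@(4,0) p2@(5,2) -> at (5,4): 0 [-], cum=0
Step 4: p0@(5,4) p1@(5,0) p2@(5,3) -> at (5,4): 1 [p0], cum=1
Step 5: p0@ESC p1@(5,1) p2@(5,4) -> at (5,4): 1 [p2], cum=2
Step 6: p0@ESC p1@(5,2) p2@ESC -> at (5,4): 0 [-], cum=2
Step 7: p0@ESC p1@(5,3) p2@ESC -> at (5,4): 0 [-], cum=2
Step 8: p0@ESC p1@(5,4) p2@ESC -> at (5,4): 1 [p1], cum=3
Step 9: p0@ESC p1@ESC p2@ESC -> at (5,4): 0 [-], cum=3
Total visits = 3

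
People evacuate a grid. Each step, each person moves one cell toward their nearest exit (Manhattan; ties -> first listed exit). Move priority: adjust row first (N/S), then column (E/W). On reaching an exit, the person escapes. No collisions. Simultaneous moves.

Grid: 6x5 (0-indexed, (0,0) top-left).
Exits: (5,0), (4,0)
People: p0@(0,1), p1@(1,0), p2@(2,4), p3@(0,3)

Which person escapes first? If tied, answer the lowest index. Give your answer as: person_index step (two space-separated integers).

Answer: 1 3

Derivation:
Step 1: p0:(0,1)->(1,1) | p1:(1,0)->(2,0) | p2:(2,4)->(3,4) | p3:(0,3)->(1,3)
Step 2: p0:(1,1)->(2,1) | p1:(2,0)->(3,0) | p2:(3,4)->(4,4) | p3:(1,3)->(2,3)
Step 3: p0:(2,1)->(3,1) | p1:(3,0)->(4,0)->EXIT | p2:(4,4)->(4,3) | p3:(2,3)->(3,3)
Step 4: p0:(3,1)->(4,1) | p1:escaped | p2:(4,3)->(4,2) | p3:(3,3)->(4,3)
Step 5: p0:(4,1)->(4,0)->EXIT | p1:escaped | p2:(4,2)->(4,1) | p3:(4,3)->(4,2)
Step 6: p0:escaped | p1:escaped | p2:(4,1)->(4,0)->EXIT | p3:(4,2)->(4,1)
Step 7: p0:escaped | p1:escaped | p2:escaped | p3:(4,1)->(4,0)->EXIT
Exit steps: [5, 3, 6, 7]
First to escape: p1 at step 3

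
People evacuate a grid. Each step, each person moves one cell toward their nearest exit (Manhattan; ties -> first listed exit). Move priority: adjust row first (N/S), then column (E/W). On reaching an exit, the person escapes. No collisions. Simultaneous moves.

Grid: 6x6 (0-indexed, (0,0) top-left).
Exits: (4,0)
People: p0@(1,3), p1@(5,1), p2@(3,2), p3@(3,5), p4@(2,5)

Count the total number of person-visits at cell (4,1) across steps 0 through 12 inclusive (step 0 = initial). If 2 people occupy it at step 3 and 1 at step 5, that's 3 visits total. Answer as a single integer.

Answer: 5

Derivation:
Step 0: p0@(1,3) p1@(5,1) p2@(3,2) p3@(3,5) p4@(2,5) -> at (4,1): 0 [-], cum=0
Step 1: p0@(2,3) p1@(4,1) p2@(4,2) p3@(4,5) p4@(3,5) -> at (4,1): 1 [p1], cum=1
Step 2: p0@(3,3) p1@ESC p2@(4,1) p3@(4,4) p4@(4,5) -> at (4,1): 1 [p2], cum=2
Step 3: p0@(4,3) p1@ESC p2@ESC p3@(4,3) p4@(4,4) -> at (4,1): 0 [-], cum=2
Step 4: p0@(4,2) p1@ESC p2@ESC p3@(4,2) p4@(4,3) -> at (4,1): 0 [-], cum=2
Step 5: p0@(4,1) p1@ESC p2@ESC p3@(4,1) p4@(4,2) -> at (4,1): 2 [p0,p3], cum=4
Step 6: p0@ESC p1@ESC p2@ESC p3@ESC p4@(4,1) -> at (4,1): 1 [p4], cum=5
Step 7: p0@ESC p1@ESC p2@ESC p3@ESC p4@ESC -> at (4,1): 0 [-], cum=5
Total visits = 5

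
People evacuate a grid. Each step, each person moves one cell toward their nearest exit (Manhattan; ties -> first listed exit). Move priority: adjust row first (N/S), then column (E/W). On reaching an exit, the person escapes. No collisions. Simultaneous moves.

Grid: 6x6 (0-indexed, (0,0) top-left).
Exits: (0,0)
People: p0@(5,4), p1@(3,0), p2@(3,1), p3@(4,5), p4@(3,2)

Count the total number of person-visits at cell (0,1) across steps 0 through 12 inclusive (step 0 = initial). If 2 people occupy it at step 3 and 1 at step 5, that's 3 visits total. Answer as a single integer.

Answer: 4

Derivation:
Step 0: p0@(5,4) p1@(3,0) p2@(3,1) p3@(4,5) p4@(3,2) -> at (0,1): 0 [-], cum=0
Step 1: p0@(4,4) p1@(2,0) p2@(2,1) p3@(3,5) p4@(2,2) -> at (0,1): 0 [-], cum=0
Step 2: p0@(3,4) p1@(1,0) p2@(1,1) p3@(2,5) p4@(1,2) -> at (0,1): 0 [-], cum=0
Step 3: p0@(2,4) p1@ESC p2@(0,1) p3@(1,5) p4@(0,2) -> at (0,1): 1 [p2], cum=1
Step 4: p0@(1,4) p1@ESC p2@ESC p3@(0,5) p4@(0,1) -> at (0,1): 1 [p4], cum=2
Step 5: p0@(0,4) p1@ESC p2@ESC p3@(0,4) p4@ESC -> at (0,1): 0 [-], cum=2
Step 6: p0@(0,3) p1@ESC p2@ESC p3@(0,3) p4@ESC -> at (0,1): 0 [-], cum=2
Step 7: p0@(0,2) p1@ESC p2@ESC p3@(0,2) p4@ESC -> at (0,1): 0 [-], cum=2
Step 8: p0@(0,1) p1@ESC p2@ESC p3@(0,1) p4@ESC -> at (0,1): 2 [p0,p3], cum=4
Step 9: p0@ESC p1@ESC p2@ESC p3@ESC p4@ESC -> at (0,1): 0 [-], cum=4
Total visits = 4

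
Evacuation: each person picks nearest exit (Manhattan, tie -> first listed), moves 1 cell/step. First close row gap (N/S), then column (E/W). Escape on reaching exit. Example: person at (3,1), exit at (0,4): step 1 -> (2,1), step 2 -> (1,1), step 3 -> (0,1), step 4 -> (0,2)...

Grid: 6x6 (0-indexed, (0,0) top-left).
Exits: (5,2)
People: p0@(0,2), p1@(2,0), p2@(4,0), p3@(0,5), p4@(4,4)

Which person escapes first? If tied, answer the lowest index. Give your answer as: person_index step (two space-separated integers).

Step 1: p0:(0,2)->(1,2) | p1:(2,0)->(3,0) | p2:(4,0)->(5,0) | p3:(0,5)->(1,5) | p4:(4,4)->(5,4)
Step 2: p0:(1,2)->(2,2) | p1:(3,0)->(4,0) | p2:(5,0)->(5,1) | p3:(1,5)->(2,5) | p4:(5,4)->(5,3)
Step 3: p0:(2,2)->(3,2) | p1:(4,0)->(5,0) | p2:(5,1)->(5,2)->EXIT | p3:(2,5)->(3,5) | p4:(5,3)->(5,2)->EXIT
Step 4: p0:(3,2)->(4,2) | p1:(5,0)->(5,1) | p2:escaped | p3:(3,5)->(4,5) | p4:escaped
Step 5: p0:(4,2)->(5,2)->EXIT | p1:(5,1)->(5,2)->EXIT | p2:escaped | p3:(4,5)->(5,5) | p4:escaped
Step 6: p0:escaped | p1:escaped | p2:escaped | p3:(5,5)->(5,4) | p4:escaped
Step 7: p0:escaped | p1:escaped | p2:escaped | p3:(5,4)->(5,3) | p4:escaped
Step 8: p0:escaped | p1:escaped | p2:escaped | p3:(5,3)->(5,2)->EXIT | p4:escaped
Exit steps: [5, 5, 3, 8, 3]
First to escape: p2 at step 3

Answer: 2 3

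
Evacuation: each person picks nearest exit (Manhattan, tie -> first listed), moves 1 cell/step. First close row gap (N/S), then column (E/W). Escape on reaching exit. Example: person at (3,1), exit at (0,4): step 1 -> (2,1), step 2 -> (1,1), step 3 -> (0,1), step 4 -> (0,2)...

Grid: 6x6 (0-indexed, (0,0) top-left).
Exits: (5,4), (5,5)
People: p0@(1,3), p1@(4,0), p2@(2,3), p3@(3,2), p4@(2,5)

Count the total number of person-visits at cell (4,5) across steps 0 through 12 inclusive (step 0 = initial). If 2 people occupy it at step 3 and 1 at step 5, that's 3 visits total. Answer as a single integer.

Answer: 1

Derivation:
Step 0: p0@(1,3) p1@(4,0) p2@(2,3) p3@(3,2) p4@(2,5) -> at (4,5): 0 [-], cum=0
Step 1: p0@(2,3) p1@(5,0) p2@(3,3) p3@(4,2) p4@(3,5) -> at (4,5): 0 [-], cum=0
Step 2: p0@(3,3) p1@(5,1) p2@(4,3) p3@(5,2) p4@(4,5) -> at (4,5): 1 [p4], cum=1
Step 3: p0@(4,3) p1@(5,2) p2@(5,3) p3@(5,3) p4@ESC -> at (4,5): 0 [-], cum=1
Step 4: p0@(5,3) p1@(5,3) p2@ESC p3@ESC p4@ESC -> at (4,5): 0 [-], cum=1
Step 5: p0@ESC p1@ESC p2@ESC p3@ESC p4@ESC -> at (4,5): 0 [-], cum=1
Total visits = 1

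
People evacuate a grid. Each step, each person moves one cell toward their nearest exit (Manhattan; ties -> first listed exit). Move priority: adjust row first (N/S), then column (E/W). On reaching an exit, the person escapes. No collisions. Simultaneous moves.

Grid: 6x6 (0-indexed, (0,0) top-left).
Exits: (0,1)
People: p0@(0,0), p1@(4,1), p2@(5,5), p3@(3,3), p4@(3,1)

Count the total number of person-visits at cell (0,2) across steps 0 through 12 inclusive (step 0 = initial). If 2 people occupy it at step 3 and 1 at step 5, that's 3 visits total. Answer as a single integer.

Answer: 2

Derivation:
Step 0: p0@(0,0) p1@(4,1) p2@(5,5) p3@(3,3) p4@(3,1) -> at (0,2): 0 [-], cum=0
Step 1: p0@ESC p1@(3,1) p2@(4,5) p3@(2,3) p4@(2,1) -> at (0,2): 0 [-], cum=0
Step 2: p0@ESC p1@(2,1) p2@(3,5) p3@(1,3) p4@(1,1) -> at (0,2): 0 [-], cum=0
Step 3: p0@ESC p1@(1,1) p2@(2,5) p3@(0,3) p4@ESC -> at (0,2): 0 [-], cum=0
Step 4: p0@ESC p1@ESC p2@(1,5) p3@(0,2) p4@ESC -> at (0,2): 1 [p3], cum=1
Step 5: p0@ESC p1@ESC p2@(0,5) p3@ESC p4@ESC -> at (0,2): 0 [-], cum=1
Step 6: p0@ESC p1@ESC p2@(0,4) p3@ESC p4@ESC -> at (0,2): 0 [-], cum=1
Step 7: p0@ESC p1@ESC p2@(0,3) p3@ESC p4@ESC -> at (0,2): 0 [-], cum=1
Step 8: p0@ESC p1@ESC p2@(0,2) p3@ESC p4@ESC -> at (0,2): 1 [p2], cum=2
Step 9: p0@ESC p1@ESC p2@ESC p3@ESC p4@ESC -> at (0,2): 0 [-], cum=2
Total visits = 2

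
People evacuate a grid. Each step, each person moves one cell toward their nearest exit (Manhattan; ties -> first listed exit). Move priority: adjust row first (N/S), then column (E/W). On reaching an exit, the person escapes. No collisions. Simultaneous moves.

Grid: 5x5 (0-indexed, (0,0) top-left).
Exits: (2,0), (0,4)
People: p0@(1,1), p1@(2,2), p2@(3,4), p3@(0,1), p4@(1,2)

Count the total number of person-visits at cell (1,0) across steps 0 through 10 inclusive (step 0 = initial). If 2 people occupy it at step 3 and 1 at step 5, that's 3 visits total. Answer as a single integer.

Step 0: p0@(1,1) p1@(2,2) p2@(3,4) p3@(0,1) p4@(1,2) -> at (1,0): 0 [-], cum=0
Step 1: p0@(2,1) p1@(2,1) p2@(2,4) p3@(1,1) p4@(2,2) -> at (1,0): 0 [-], cum=0
Step 2: p0@ESC p1@ESC p2@(1,4) p3@(2,1) p4@(2,1) -> at (1,0): 0 [-], cum=0
Step 3: p0@ESC p1@ESC p2@ESC p3@ESC p4@ESC -> at (1,0): 0 [-], cum=0
Total visits = 0

Answer: 0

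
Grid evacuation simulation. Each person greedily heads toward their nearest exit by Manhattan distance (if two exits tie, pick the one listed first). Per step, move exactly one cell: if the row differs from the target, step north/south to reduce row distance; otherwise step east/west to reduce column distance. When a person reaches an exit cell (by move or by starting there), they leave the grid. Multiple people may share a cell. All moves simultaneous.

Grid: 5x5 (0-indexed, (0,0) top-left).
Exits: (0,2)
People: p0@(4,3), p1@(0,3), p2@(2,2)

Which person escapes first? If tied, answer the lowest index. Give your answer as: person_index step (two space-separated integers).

Step 1: p0:(4,3)->(3,3) | p1:(0,3)->(0,2)->EXIT | p2:(2,2)->(1,2)
Step 2: p0:(3,3)->(2,3) | p1:escaped | p2:(1,2)->(0,2)->EXIT
Step 3: p0:(2,3)->(1,3) | p1:escaped | p2:escaped
Step 4: p0:(1,3)->(0,3) | p1:escaped | p2:escaped
Step 5: p0:(0,3)->(0,2)->EXIT | p1:escaped | p2:escaped
Exit steps: [5, 1, 2]
First to escape: p1 at step 1

Answer: 1 1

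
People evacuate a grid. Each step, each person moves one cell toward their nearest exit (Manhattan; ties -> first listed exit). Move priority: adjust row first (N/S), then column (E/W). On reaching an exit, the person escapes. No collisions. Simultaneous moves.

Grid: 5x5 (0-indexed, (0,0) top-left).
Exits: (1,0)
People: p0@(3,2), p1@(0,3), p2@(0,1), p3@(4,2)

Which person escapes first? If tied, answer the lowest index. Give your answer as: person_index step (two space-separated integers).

Step 1: p0:(3,2)->(2,2) | p1:(0,3)->(1,3) | p2:(0,1)->(1,1) | p3:(4,2)->(3,2)
Step 2: p0:(2,2)->(1,2) | p1:(1,3)->(1,2) | p2:(1,1)->(1,0)->EXIT | p3:(3,2)->(2,2)
Step 3: p0:(1,2)->(1,1) | p1:(1,2)->(1,1) | p2:escaped | p3:(2,2)->(1,2)
Step 4: p0:(1,1)->(1,0)->EXIT | p1:(1,1)->(1,0)->EXIT | p2:escaped | p3:(1,2)->(1,1)
Step 5: p0:escaped | p1:escaped | p2:escaped | p3:(1,1)->(1,0)->EXIT
Exit steps: [4, 4, 2, 5]
First to escape: p2 at step 2

Answer: 2 2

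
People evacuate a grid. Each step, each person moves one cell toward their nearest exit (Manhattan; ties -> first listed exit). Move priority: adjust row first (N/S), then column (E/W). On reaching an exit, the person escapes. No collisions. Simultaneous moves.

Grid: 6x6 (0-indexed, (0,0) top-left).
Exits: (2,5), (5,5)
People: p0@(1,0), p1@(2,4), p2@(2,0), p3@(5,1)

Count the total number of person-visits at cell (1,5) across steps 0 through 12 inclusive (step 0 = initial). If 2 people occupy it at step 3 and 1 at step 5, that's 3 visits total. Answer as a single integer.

Step 0: p0@(1,0) p1@(2,4) p2@(2,0) p3@(5,1) -> at (1,5): 0 [-], cum=0
Step 1: p0@(2,0) p1@ESC p2@(2,1) p3@(5,2) -> at (1,5): 0 [-], cum=0
Step 2: p0@(2,1) p1@ESC p2@(2,2) p3@(5,3) -> at (1,5): 0 [-], cum=0
Step 3: p0@(2,2) p1@ESC p2@(2,3) p3@(5,4) -> at (1,5): 0 [-], cum=0
Step 4: p0@(2,3) p1@ESC p2@(2,4) p3@ESC -> at (1,5): 0 [-], cum=0
Step 5: p0@(2,4) p1@ESC p2@ESC p3@ESC -> at (1,5): 0 [-], cum=0
Step 6: p0@ESC p1@ESC p2@ESC p3@ESC -> at (1,5): 0 [-], cum=0
Total visits = 0

Answer: 0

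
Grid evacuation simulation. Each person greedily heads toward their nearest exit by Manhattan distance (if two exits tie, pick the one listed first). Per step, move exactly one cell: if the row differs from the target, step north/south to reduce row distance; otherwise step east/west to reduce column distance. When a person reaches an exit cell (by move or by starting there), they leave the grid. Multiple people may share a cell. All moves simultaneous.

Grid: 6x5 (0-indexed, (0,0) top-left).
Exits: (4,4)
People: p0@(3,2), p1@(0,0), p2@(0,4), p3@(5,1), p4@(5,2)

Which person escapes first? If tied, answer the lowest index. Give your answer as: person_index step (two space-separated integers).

Answer: 0 3

Derivation:
Step 1: p0:(3,2)->(4,2) | p1:(0,0)->(1,0) | p2:(0,4)->(1,4) | p3:(5,1)->(4,1) | p4:(5,2)->(4,2)
Step 2: p0:(4,2)->(4,3) | p1:(1,0)->(2,0) | p2:(1,4)->(2,4) | p3:(4,1)->(4,2) | p4:(4,2)->(4,3)
Step 3: p0:(4,3)->(4,4)->EXIT | p1:(2,0)->(3,0) | p2:(2,4)->(3,4) | p3:(4,2)->(4,3) | p4:(4,3)->(4,4)->EXIT
Step 4: p0:escaped | p1:(3,0)->(4,0) | p2:(3,4)->(4,4)->EXIT | p3:(4,3)->(4,4)->EXIT | p4:escaped
Step 5: p0:escaped | p1:(4,0)->(4,1) | p2:escaped | p3:escaped | p4:escaped
Step 6: p0:escaped | p1:(4,1)->(4,2) | p2:escaped | p3:escaped | p4:escaped
Step 7: p0:escaped | p1:(4,2)->(4,3) | p2:escaped | p3:escaped | p4:escaped
Step 8: p0:escaped | p1:(4,3)->(4,4)->EXIT | p2:escaped | p3:escaped | p4:escaped
Exit steps: [3, 8, 4, 4, 3]
First to escape: p0 at step 3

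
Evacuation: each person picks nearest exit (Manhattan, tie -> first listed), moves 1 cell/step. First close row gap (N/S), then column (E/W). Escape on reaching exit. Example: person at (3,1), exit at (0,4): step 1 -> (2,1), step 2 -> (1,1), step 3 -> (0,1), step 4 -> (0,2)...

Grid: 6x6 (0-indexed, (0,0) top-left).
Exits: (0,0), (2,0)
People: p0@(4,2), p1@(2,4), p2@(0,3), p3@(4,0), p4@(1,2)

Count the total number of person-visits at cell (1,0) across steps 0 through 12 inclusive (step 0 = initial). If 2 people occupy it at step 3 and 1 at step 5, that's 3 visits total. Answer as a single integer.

Step 0: p0@(4,2) p1@(2,4) p2@(0,3) p3@(4,0) p4@(1,2) -> at (1,0): 0 [-], cum=0
Step 1: p0@(3,2) p1@(2,3) p2@(0,2) p3@(3,0) p4@(0,2) -> at (1,0): 0 [-], cum=0
Step 2: p0@(2,2) p1@(2,2) p2@(0,1) p3@ESC p4@(0,1) -> at (1,0): 0 [-], cum=0
Step 3: p0@(2,1) p1@(2,1) p2@ESC p3@ESC p4@ESC -> at (1,0): 0 [-], cum=0
Step 4: p0@ESC p1@ESC p2@ESC p3@ESC p4@ESC -> at (1,0): 0 [-], cum=0
Total visits = 0

Answer: 0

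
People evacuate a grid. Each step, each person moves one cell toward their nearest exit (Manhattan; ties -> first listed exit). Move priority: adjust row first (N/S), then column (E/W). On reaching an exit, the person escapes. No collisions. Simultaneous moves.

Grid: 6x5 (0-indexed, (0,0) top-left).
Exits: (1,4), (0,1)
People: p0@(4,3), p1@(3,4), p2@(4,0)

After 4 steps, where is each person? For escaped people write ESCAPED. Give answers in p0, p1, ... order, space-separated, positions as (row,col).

Step 1: p0:(4,3)->(3,3) | p1:(3,4)->(2,4) | p2:(4,0)->(3,0)
Step 2: p0:(3,3)->(2,3) | p1:(2,4)->(1,4)->EXIT | p2:(3,0)->(2,0)
Step 3: p0:(2,3)->(1,3) | p1:escaped | p2:(2,0)->(1,0)
Step 4: p0:(1,3)->(1,4)->EXIT | p1:escaped | p2:(1,0)->(0,0)

ESCAPED ESCAPED (0,0)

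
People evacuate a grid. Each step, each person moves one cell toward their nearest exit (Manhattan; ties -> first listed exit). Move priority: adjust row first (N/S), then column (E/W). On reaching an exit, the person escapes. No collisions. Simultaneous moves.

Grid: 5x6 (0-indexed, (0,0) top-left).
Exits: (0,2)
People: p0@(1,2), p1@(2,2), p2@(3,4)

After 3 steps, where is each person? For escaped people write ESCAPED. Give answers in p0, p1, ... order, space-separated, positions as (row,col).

Step 1: p0:(1,2)->(0,2)->EXIT | p1:(2,2)->(1,2) | p2:(3,4)->(2,4)
Step 2: p0:escaped | p1:(1,2)->(0,2)->EXIT | p2:(2,4)->(1,4)
Step 3: p0:escaped | p1:escaped | p2:(1,4)->(0,4)

ESCAPED ESCAPED (0,4)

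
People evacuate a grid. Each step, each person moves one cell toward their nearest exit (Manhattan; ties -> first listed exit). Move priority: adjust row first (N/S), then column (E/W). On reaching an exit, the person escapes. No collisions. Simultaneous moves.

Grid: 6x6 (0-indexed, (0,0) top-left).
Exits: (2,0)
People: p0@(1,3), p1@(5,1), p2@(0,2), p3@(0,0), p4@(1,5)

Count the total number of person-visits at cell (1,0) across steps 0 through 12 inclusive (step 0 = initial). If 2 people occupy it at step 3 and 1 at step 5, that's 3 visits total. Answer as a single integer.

Answer: 1

Derivation:
Step 0: p0@(1,3) p1@(5,1) p2@(0,2) p3@(0,0) p4@(1,5) -> at (1,0): 0 [-], cum=0
Step 1: p0@(2,3) p1@(4,1) p2@(1,2) p3@(1,0) p4@(2,5) -> at (1,0): 1 [p3], cum=1
Step 2: p0@(2,2) p1@(3,1) p2@(2,2) p3@ESC p4@(2,4) -> at (1,0): 0 [-], cum=1
Step 3: p0@(2,1) p1@(2,1) p2@(2,1) p3@ESC p4@(2,3) -> at (1,0): 0 [-], cum=1
Step 4: p0@ESC p1@ESC p2@ESC p3@ESC p4@(2,2) -> at (1,0): 0 [-], cum=1
Step 5: p0@ESC p1@ESC p2@ESC p3@ESC p4@(2,1) -> at (1,0): 0 [-], cum=1
Step 6: p0@ESC p1@ESC p2@ESC p3@ESC p4@ESC -> at (1,0): 0 [-], cum=1
Total visits = 1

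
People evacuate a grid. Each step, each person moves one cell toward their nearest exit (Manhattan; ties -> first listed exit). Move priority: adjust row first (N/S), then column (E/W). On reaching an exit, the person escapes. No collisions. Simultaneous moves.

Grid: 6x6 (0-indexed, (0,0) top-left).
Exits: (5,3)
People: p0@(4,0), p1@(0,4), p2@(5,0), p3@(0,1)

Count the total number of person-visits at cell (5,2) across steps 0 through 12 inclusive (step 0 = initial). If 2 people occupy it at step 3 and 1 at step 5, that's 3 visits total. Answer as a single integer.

Step 0: p0@(4,0) p1@(0,4) p2@(5,0) p3@(0,1) -> at (5,2): 0 [-], cum=0
Step 1: p0@(5,0) p1@(1,4) p2@(5,1) p3@(1,1) -> at (5,2): 0 [-], cum=0
Step 2: p0@(5,1) p1@(2,4) p2@(5,2) p3@(2,1) -> at (5,2): 1 [p2], cum=1
Step 3: p0@(5,2) p1@(3,4) p2@ESC p3@(3,1) -> at (5,2): 1 [p0], cum=2
Step 4: p0@ESC p1@(4,4) p2@ESC p3@(4,1) -> at (5,2): 0 [-], cum=2
Step 5: p0@ESC p1@(5,4) p2@ESC p3@(5,1) -> at (5,2): 0 [-], cum=2
Step 6: p0@ESC p1@ESC p2@ESC p3@(5,2) -> at (5,2): 1 [p3], cum=3
Step 7: p0@ESC p1@ESC p2@ESC p3@ESC -> at (5,2): 0 [-], cum=3
Total visits = 3

Answer: 3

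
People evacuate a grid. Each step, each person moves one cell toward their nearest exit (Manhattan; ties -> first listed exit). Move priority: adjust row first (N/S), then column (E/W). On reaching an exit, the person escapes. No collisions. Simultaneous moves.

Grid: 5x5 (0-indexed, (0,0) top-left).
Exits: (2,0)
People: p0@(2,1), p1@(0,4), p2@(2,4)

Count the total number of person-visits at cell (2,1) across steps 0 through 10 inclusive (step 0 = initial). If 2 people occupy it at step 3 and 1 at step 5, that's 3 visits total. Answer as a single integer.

Answer: 3

Derivation:
Step 0: p0@(2,1) p1@(0,4) p2@(2,4) -> at (2,1): 1 [p0], cum=1
Step 1: p0@ESC p1@(1,4) p2@(2,3) -> at (2,1): 0 [-], cum=1
Step 2: p0@ESC p1@(2,4) p2@(2,2) -> at (2,1): 0 [-], cum=1
Step 3: p0@ESC p1@(2,3) p2@(2,1) -> at (2,1): 1 [p2], cum=2
Step 4: p0@ESC p1@(2,2) p2@ESC -> at (2,1): 0 [-], cum=2
Step 5: p0@ESC p1@(2,1) p2@ESC -> at (2,1): 1 [p1], cum=3
Step 6: p0@ESC p1@ESC p2@ESC -> at (2,1): 0 [-], cum=3
Total visits = 3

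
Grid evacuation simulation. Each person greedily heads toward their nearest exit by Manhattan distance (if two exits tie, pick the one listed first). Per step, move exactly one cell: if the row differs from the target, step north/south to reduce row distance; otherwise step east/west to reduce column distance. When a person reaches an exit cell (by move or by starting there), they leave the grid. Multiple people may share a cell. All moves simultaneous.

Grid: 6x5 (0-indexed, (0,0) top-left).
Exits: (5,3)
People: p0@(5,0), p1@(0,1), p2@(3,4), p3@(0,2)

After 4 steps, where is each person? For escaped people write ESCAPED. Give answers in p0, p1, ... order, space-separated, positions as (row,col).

Step 1: p0:(5,0)->(5,1) | p1:(0,1)->(1,1) | p2:(3,4)->(4,4) | p3:(0,2)->(1,2)
Step 2: p0:(5,1)->(5,2) | p1:(1,1)->(2,1) | p2:(4,4)->(5,4) | p3:(1,2)->(2,2)
Step 3: p0:(5,2)->(5,3)->EXIT | p1:(2,1)->(3,1) | p2:(5,4)->(5,3)->EXIT | p3:(2,2)->(3,2)
Step 4: p0:escaped | p1:(3,1)->(4,1) | p2:escaped | p3:(3,2)->(4,2)

ESCAPED (4,1) ESCAPED (4,2)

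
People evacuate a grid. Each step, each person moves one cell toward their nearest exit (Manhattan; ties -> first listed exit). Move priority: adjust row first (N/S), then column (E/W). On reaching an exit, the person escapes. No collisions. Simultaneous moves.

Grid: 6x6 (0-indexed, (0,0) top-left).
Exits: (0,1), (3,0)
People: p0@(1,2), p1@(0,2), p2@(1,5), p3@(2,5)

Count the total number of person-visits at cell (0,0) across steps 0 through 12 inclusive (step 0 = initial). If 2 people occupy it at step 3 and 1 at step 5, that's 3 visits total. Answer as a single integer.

Answer: 0

Derivation:
Step 0: p0@(1,2) p1@(0,2) p2@(1,5) p3@(2,5) -> at (0,0): 0 [-], cum=0
Step 1: p0@(0,2) p1@ESC p2@(0,5) p3@(1,5) -> at (0,0): 0 [-], cum=0
Step 2: p0@ESC p1@ESC p2@(0,4) p3@(0,5) -> at (0,0): 0 [-], cum=0
Step 3: p0@ESC p1@ESC p2@(0,3) p3@(0,4) -> at (0,0): 0 [-], cum=0
Step 4: p0@ESC p1@ESC p2@(0,2) p3@(0,3) -> at (0,0): 0 [-], cum=0
Step 5: p0@ESC p1@ESC p2@ESC p3@(0,2) -> at (0,0): 0 [-], cum=0
Step 6: p0@ESC p1@ESC p2@ESC p3@ESC -> at (0,0): 0 [-], cum=0
Total visits = 0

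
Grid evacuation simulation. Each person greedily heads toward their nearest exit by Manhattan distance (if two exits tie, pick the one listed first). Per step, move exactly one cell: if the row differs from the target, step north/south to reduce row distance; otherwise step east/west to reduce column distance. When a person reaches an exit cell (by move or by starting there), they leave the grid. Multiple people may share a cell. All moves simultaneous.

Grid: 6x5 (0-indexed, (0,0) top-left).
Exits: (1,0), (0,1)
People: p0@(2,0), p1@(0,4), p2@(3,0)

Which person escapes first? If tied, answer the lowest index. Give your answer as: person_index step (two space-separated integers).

Answer: 0 1

Derivation:
Step 1: p0:(2,0)->(1,0)->EXIT | p1:(0,4)->(0,3) | p2:(3,0)->(2,0)
Step 2: p0:escaped | p1:(0,3)->(0,2) | p2:(2,0)->(1,0)->EXIT
Step 3: p0:escaped | p1:(0,2)->(0,1)->EXIT | p2:escaped
Exit steps: [1, 3, 2]
First to escape: p0 at step 1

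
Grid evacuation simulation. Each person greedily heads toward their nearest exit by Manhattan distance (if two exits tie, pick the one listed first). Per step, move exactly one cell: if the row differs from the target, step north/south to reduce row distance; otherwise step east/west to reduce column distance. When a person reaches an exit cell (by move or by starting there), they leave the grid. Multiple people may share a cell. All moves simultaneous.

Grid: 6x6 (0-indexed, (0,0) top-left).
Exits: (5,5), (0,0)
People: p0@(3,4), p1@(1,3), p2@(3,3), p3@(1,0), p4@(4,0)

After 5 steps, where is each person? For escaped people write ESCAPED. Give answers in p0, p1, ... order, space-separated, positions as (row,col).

Step 1: p0:(3,4)->(4,4) | p1:(1,3)->(0,3) | p2:(3,3)->(4,3) | p3:(1,0)->(0,0)->EXIT | p4:(4,0)->(3,0)
Step 2: p0:(4,4)->(5,4) | p1:(0,3)->(0,2) | p2:(4,3)->(5,3) | p3:escaped | p4:(3,0)->(2,0)
Step 3: p0:(5,4)->(5,5)->EXIT | p1:(0,2)->(0,1) | p2:(5,3)->(5,4) | p3:escaped | p4:(2,0)->(1,0)
Step 4: p0:escaped | p1:(0,1)->(0,0)->EXIT | p2:(5,4)->(5,5)->EXIT | p3:escaped | p4:(1,0)->(0,0)->EXIT

ESCAPED ESCAPED ESCAPED ESCAPED ESCAPED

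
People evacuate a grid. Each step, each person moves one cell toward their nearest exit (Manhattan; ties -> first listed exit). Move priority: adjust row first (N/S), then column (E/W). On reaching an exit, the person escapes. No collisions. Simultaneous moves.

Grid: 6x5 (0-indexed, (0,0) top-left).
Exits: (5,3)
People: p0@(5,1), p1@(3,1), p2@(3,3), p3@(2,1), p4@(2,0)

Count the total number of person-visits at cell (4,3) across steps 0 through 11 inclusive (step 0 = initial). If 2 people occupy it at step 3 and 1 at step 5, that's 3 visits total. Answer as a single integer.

Step 0: p0@(5,1) p1@(3,1) p2@(3,3) p3@(2,1) p4@(2,0) -> at (4,3): 0 [-], cum=0
Step 1: p0@(5,2) p1@(4,1) p2@(4,3) p3@(3,1) p4@(3,0) -> at (4,3): 1 [p2], cum=1
Step 2: p0@ESC p1@(5,1) p2@ESC p3@(4,1) p4@(4,0) -> at (4,3): 0 [-], cum=1
Step 3: p0@ESC p1@(5,2) p2@ESC p3@(5,1) p4@(5,0) -> at (4,3): 0 [-], cum=1
Step 4: p0@ESC p1@ESC p2@ESC p3@(5,2) p4@(5,1) -> at (4,3): 0 [-], cum=1
Step 5: p0@ESC p1@ESC p2@ESC p3@ESC p4@(5,2) -> at (4,3): 0 [-], cum=1
Step 6: p0@ESC p1@ESC p2@ESC p3@ESC p4@ESC -> at (4,3): 0 [-], cum=1
Total visits = 1

Answer: 1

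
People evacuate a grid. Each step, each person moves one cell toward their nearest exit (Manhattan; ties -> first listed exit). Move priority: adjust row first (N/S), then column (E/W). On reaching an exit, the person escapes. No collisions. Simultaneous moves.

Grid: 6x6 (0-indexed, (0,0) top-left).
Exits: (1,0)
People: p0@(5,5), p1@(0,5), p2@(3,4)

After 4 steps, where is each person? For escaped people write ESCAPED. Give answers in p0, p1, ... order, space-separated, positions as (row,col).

Step 1: p0:(5,5)->(4,5) | p1:(0,5)->(1,5) | p2:(3,4)->(2,4)
Step 2: p0:(4,5)->(3,5) | p1:(1,5)->(1,4) | p2:(2,4)->(1,4)
Step 3: p0:(3,5)->(2,5) | p1:(1,4)->(1,3) | p2:(1,4)->(1,3)
Step 4: p0:(2,5)->(1,5) | p1:(1,3)->(1,2) | p2:(1,3)->(1,2)

(1,5) (1,2) (1,2)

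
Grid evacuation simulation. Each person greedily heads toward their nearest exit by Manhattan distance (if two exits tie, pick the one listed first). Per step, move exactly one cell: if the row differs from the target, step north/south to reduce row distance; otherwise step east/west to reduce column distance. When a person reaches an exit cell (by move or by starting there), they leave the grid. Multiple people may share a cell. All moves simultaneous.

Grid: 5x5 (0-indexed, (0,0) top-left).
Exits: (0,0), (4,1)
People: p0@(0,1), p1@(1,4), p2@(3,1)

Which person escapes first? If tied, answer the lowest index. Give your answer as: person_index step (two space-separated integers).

Answer: 0 1

Derivation:
Step 1: p0:(0,1)->(0,0)->EXIT | p1:(1,4)->(0,4) | p2:(3,1)->(4,1)->EXIT
Step 2: p0:escaped | p1:(0,4)->(0,3) | p2:escaped
Step 3: p0:escaped | p1:(0,3)->(0,2) | p2:escaped
Step 4: p0:escaped | p1:(0,2)->(0,1) | p2:escaped
Step 5: p0:escaped | p1:(0,1)->(0,0)->EXIT | p2:escaped
Exit steps: [1, 5, 1]
First to escape: p0 at step 1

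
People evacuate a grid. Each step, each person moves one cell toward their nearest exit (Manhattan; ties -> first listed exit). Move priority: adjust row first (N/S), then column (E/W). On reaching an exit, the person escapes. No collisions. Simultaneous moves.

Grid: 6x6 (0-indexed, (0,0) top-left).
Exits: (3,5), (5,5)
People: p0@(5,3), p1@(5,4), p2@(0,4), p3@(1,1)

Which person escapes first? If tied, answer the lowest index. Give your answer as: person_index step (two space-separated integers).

Answer: 1 1

Derivation:
Step 1: p0:(5,3)->(5,4) | p1:(5,4)->(5,5)->EXIT | p2:(0,4)->(1,4) | p3:(1,1)->(2,1)
Step 2: p0:(5,4)->(5,5)->EXIT | p1:escaped | p2:(1,4)->(2,4) | p3:(2,1)->(3,1)
Step 3: p0:escaped | p1:escaped | p2:(2,4)->(3,4) | p3:(3,1)->(3,2)
Step 4: p0:escaped | p1:escaped | p2:(3,4)->(3,5)->EXIT | p3:(3,2)->(3,3)
Step 5: p0:escaped | p1:escaped | p2:escaped | p3:(3,3)->(3,4)
Step 6: p0:escaped | p1:escaped | p2:escaped | p3:(3,4)->(3,5)->EXIT
Exit steps: [2, 1, 4, 6]
First to escape: p1 at step 1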